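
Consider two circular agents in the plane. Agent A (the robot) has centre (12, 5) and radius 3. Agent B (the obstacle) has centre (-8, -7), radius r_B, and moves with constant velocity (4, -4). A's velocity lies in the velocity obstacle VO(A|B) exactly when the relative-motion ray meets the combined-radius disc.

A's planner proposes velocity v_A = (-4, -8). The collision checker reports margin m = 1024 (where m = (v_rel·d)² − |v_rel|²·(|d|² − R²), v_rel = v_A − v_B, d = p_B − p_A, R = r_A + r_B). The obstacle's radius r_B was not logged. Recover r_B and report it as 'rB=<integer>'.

m = 1024
d = (-20, -12);  v_rel = (-8, -4),  |v_rel|² = 80
v_rel×d = (-8)·(-12) − (-4)·(-20) = 16
since m = R²·80 − 16²:  R² = (256 + 1024) / 80 = 16
R = √16 = 4  ⇒  r_B = 4 − 3 = 1

rB=1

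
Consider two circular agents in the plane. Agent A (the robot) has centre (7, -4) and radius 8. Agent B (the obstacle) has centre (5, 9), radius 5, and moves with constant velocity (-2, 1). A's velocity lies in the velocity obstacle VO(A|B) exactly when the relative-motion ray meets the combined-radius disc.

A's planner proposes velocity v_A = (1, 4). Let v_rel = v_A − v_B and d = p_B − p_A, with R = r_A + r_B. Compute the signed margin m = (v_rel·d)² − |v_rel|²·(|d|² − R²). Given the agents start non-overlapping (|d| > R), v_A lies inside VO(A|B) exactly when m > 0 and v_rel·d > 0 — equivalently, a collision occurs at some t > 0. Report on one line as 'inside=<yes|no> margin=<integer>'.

d = (-2, 13),  |d|² = 173;  R = 8+5 = 13,  c = 173−13² = 4
v_rel = (3, 3),  |v_rel|² = 18;  v_rel·d = (3)·(-2) + (3)·(13) = 33
18·t² − 66·t + 4 = 0  ⇒  m = 33² − 18·4 = 1017
m = 1017 > 0,  v_rel·d = 33 > 0  ⇒  inside

inside=yes margin=1017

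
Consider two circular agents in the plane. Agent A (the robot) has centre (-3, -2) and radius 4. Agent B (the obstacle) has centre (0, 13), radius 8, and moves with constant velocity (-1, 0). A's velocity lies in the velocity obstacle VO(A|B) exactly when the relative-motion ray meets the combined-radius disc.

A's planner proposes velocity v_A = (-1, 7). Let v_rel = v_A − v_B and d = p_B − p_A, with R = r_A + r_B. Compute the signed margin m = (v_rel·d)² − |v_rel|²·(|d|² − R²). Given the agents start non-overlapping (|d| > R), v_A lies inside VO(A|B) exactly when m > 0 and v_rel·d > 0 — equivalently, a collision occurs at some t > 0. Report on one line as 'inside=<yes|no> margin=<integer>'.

d = (3, 15),  |d|² = 234;  R = 4+8 = 12,  c = 234−12² = 90
v_rel = (0, 7),  |v_rel|² = 49;  v_rel·d = (0)·(3) + (7)·(15) = 105
49·t² − 210·t + 90 = 0  ⇒  m = 105² − 49·90 = 6615
m = 6615 > 0,  v_rel·d = 105 > 0  ⇒  inside

inside=yes margin=6615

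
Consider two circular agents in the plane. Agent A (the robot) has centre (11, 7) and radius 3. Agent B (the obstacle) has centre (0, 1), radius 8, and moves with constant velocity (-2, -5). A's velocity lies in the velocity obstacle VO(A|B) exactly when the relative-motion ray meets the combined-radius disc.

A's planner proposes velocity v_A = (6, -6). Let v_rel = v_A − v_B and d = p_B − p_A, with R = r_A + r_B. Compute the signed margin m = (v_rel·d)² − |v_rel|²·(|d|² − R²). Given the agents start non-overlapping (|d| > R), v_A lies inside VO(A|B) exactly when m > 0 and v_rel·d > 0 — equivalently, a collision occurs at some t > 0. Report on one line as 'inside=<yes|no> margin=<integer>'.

d = (-11, -6),  |d|² = 157;  R = 3+8 = 11,  c = 157−11² = 36
v_rel = (8, -1),  |v_rel|² = 65;  v_rel·d = (8)·(-11) + (-1)·(-6) = -82
65·t² + 164·t + 36 = 0  ⇒  m = (-82)² − 65·36 = 4384
m = 4384 > 0,  v_rel·d = -82 < 0  ⇒  outside

inside=no margin=4384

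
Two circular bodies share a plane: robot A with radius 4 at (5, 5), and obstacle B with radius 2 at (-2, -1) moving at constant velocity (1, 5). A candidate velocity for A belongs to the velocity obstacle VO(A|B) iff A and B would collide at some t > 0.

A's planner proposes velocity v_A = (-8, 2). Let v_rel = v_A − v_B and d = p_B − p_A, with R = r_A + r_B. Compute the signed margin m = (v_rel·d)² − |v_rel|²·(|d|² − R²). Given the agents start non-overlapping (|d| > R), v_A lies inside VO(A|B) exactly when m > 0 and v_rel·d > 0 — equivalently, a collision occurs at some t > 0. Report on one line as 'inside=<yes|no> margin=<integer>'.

d = (-7, -6),  |d|² = 85;  R = 4+2 = 6,  c = 85−6² = 49
v_rel = (-9, -3),  |v_rel|² = 90;  v_rel·d = (-9)·(-7) + (-3)·(-6) = 81
90·t² − 162·t + 49 = 0  ⇒  m = 81² − 90·49 = 2151
m = 2151 > 0,  v_rel·d = 81 > 0  ⇒  inside

inside=yes margin=2151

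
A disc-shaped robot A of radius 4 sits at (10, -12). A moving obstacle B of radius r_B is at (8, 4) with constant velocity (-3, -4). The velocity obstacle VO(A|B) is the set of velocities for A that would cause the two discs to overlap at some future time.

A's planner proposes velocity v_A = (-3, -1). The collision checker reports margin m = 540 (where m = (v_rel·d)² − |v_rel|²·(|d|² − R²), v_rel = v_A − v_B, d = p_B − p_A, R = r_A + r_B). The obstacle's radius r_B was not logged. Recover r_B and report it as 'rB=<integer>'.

m = 540
d = (-2, 16);  v_rel = (0, 3),  |v_rel|² = 9
v_rel×d = (0)·(16) − (3)·(-2) = 6
since m = R²·9 − 6²:  R² = (36 + 540) / 9 = 64
R = √64 = 8  ⇒  r_B = 8 − 4 = 4

rB=4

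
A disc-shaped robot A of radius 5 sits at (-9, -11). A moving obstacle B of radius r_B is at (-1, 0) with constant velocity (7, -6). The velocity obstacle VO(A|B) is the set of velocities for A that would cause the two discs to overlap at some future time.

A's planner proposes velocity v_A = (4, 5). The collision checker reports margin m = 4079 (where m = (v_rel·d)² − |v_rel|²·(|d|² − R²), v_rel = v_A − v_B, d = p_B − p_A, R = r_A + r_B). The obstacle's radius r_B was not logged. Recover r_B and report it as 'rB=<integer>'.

m = 4079
d = (8, 11);  v_rel = (-3, 11),  |v_rel|² = 130
v_rel×d = (-3)·(11) − (11)·(8) = -121
since m = R²·130 − (-121)²:  R² = (14641 + 4079) / 130 = 144
R = √144 = 12  ⇒  r_B = 12 − 5 = 7

rB=7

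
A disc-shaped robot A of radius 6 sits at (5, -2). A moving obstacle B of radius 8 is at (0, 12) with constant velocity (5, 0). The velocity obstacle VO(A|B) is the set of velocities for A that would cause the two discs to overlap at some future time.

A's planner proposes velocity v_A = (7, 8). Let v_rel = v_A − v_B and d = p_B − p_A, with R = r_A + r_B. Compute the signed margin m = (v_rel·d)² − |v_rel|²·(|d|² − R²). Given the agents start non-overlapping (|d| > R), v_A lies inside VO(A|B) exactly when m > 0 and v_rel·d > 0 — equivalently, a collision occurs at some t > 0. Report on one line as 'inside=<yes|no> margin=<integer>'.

d = (-5, 14),  |d|² = 221;  R = 6+8 = 14,  c = 221−14² = 25
v_rel = (2, 8),  |v_rel|² = 68;  v_rel·d = (2)·(-5) + (8)·(14) = 102
68·t² − 204·t + 25 = 0  ⇒  m = 102² − 68·25 = 8704
m = 8704 > 0,  v_rel·d = 102 > 0  ⇒  inside

inside=yes margin=8704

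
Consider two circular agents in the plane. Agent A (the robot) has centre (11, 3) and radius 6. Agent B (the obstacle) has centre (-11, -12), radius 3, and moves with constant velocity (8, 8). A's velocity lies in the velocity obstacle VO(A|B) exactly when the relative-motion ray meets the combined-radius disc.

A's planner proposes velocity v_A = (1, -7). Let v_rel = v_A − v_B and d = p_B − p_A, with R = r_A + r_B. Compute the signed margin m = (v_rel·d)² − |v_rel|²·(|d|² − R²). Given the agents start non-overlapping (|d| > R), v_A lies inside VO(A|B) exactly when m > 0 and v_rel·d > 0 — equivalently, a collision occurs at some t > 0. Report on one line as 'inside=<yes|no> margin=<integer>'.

d = (-22, -15),  |d|² = 709;  R = 6+3 = 9,  c = 709−9² = 628
v_rel = (-7, -15),  |v_rel|² = 274;  v_rel·d = (-7)·(-22) + (-15)·(-15) = 379
274·t² − 758·t + 628 = 0  ⇒  m = 379² − 274·628 = -28431
m = -28431 < 0,  v_rel·d = 379 > 0  ⇒  outside

inside=no margin=-28431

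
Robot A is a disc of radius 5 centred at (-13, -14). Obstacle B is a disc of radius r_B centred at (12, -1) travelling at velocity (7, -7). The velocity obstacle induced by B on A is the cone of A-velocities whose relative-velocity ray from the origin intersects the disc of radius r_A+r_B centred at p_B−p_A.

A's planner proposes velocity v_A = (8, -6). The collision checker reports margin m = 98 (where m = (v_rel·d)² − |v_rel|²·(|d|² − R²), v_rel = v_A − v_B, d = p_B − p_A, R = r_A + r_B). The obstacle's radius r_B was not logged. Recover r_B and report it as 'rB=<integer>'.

m = 98
d = (25, 13);  v_rel = (1, 1),  |v_rel|² = 2
v_rel×d = (1)·(13) − (1)·(25) = -12
since m = R²·2 − (-12)²:  R² = (144 + 98) / 2 = 121
R = √121 = 11  ⇒  r_B = 11 − 5 = 6

rB=6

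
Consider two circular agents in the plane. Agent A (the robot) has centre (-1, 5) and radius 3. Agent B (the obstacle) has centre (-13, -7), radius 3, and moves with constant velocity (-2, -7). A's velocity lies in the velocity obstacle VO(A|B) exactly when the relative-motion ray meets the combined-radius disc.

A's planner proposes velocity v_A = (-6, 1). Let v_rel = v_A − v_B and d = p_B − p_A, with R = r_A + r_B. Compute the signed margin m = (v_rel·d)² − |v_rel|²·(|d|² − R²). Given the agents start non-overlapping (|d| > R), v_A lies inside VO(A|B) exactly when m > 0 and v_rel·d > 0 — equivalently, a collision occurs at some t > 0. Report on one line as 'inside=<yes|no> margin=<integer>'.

d = (-12, -12),  |d|² = 288;  R = 3+3 = 6,  c = 288−6² = 252
v_rel = (-4, 8),  |v_rel|² = 80;  v_rel·d = (-4)·(-12) + (8)·(-12) = -48
80·t² + 96·t + 252 = 0  ⇒  m = (-48)² − 80·252 = -17856
m = -17856 < 0,  v_rel·d = -48 < 0  ⇒  outside

inside=no margin=-17856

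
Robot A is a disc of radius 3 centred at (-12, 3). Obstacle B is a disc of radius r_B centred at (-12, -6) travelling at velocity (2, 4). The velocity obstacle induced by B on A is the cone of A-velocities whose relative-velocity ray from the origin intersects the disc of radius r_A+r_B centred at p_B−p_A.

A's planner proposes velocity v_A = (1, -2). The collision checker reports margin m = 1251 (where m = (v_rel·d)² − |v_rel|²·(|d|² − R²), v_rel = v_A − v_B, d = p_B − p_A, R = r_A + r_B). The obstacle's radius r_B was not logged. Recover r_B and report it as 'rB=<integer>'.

m = 1251
d = (0, -9);  v_rel = (-1, -6),  |v_rel|² = 37
v_rel×d = (-1)·(-9) − (-6)·(0) = 9
since m = R²·37 − 9²:  R² = (81 + 1251) / 37 = 36
R = √36 = 6  ⇒  r_B = 6 − 3 = 3

rB=3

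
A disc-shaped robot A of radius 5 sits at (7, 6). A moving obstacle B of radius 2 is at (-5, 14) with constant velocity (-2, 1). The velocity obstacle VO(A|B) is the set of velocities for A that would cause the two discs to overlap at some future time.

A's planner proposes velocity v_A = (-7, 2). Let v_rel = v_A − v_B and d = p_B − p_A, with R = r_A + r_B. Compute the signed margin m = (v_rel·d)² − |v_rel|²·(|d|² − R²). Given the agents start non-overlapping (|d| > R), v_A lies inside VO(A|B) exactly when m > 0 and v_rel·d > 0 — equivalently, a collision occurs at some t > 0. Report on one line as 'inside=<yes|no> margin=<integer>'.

d = (-12, 8),  |d|² = 208;  R = 5+2 = 7,  c = 208−7² = 159
v_rel = (-5, 1),  |v_rel|² = 26;  v_rel·d = (-5)·(-12) + (1)·(8) = 68
26·t² − 136·t + 159 = 0  ⇒  m = 68² − 26·159 = 490
m = 490 > 0,  v_rel·d = 68 > 0  ⇒  inside

inside=yes margin=490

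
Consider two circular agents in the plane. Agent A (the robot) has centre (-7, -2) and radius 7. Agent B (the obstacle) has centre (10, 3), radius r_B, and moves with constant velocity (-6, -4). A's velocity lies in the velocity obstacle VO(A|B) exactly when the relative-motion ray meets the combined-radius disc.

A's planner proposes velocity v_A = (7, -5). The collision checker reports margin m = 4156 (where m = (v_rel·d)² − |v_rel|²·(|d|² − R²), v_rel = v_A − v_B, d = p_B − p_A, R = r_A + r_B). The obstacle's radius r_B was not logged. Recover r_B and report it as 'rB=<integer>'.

m = 4156
d = (17, 5);  v_rel = (13, -1),  |v_rel|² = 170
v_rel×d = (13)·(5) − (-1)·(17) = 82
since m = R²·170 − 82²:  R² = (6724 + 4156) / 170 = 64
R = √64 = 8  ⇒  r_B = 8 − 7 = 1

rB=1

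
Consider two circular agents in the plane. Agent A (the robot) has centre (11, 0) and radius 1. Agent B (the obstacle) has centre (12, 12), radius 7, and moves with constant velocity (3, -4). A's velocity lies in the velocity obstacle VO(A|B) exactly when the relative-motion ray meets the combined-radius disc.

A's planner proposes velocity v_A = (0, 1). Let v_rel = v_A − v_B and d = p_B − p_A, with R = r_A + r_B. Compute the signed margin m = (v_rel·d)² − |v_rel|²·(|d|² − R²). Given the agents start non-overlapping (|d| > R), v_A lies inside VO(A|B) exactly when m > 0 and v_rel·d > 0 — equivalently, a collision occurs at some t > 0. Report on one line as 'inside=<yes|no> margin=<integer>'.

d = (1, 12),  |d|² = 145;  R = 1+7 = 8,  c = 145−8² = 81
v_rel = (-3, 5),  |v_rel|² = 34;  v_rel·d = (-3)·(1) + (5)·(12) = 57
34·t² − 114·t + 81 = 0  ⇒  m = 57² − 34·81 = 495
m = 495 > 0,  v_rel·d = 57 > 0  ⇒  inside

inside=yes margin=495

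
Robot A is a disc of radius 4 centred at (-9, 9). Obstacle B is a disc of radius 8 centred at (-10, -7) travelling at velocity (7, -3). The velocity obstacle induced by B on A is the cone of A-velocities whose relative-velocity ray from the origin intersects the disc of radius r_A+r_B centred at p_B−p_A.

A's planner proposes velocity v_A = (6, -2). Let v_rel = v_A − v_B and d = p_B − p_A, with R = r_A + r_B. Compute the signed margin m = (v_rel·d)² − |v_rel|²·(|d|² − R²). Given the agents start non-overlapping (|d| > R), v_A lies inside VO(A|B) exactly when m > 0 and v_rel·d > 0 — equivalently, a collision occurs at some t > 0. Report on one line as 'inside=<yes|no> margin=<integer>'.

d = (-1, -16),  |d|² = 257;  R = 4+8 = 12,  c = 257−12² = 113
v_rel = (-1, 1),  |v_rel|² = 2;  v_rel·d = (-1)·(-1) + (1)·(-16) = -15
2·t² + 30·t + 113 = 0  ⇒  m = (-15)² − 2·113 = -1
m = -1 < 0,  v_rel·d = -15 < 0  ⇒  outside

inside=no margin=-1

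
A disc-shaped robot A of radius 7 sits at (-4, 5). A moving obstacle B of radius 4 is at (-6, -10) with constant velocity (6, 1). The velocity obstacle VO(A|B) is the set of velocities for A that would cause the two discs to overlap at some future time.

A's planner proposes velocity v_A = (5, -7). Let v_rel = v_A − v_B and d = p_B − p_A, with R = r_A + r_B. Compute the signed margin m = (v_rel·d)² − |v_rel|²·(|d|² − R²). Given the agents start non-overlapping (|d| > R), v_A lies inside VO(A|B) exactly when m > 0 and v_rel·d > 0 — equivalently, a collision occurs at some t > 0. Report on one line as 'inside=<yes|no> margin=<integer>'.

d = (-2, -15),  |d|² = 229;  R = 7+4 = 11,  c = 229−11² = 108
v_rel = (-1, -8),  |v_rel|² = 65;  v_rel·d = (-1)·(-2) + (-8)·(-15) = 122
65·t² − 244·t + 108 = 0  ⇒  m = 122² − 65·108 = 7864
m = 7864 > 0,  v_rel·d = 122 > 0  ⇒  inside

inside=yes margin=7864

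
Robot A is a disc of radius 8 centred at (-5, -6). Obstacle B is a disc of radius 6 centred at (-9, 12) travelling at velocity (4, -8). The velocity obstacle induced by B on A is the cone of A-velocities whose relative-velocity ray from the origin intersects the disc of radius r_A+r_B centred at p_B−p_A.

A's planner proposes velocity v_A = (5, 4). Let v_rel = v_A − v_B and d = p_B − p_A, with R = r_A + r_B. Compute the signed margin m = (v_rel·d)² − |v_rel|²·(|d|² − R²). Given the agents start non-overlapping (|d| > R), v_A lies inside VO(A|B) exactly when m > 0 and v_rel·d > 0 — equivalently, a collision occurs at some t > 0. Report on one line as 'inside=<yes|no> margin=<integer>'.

d = (-4, 18),  |d|² = 340;  R = 8+6 = 14,  c = 340−14² = 144
v_rel = (1, 12),  |v_rel|² = 145;  v_rel·d = (1)·(-4) + (12)·(18) = 212
145·t² − 424·t + 144 = 0  ⇒  m = 212² − 145·144 = 24064
m = 24064 > 0,  v_rel·d = 212 > 0  ⇒  inside

inside=yes margin=24064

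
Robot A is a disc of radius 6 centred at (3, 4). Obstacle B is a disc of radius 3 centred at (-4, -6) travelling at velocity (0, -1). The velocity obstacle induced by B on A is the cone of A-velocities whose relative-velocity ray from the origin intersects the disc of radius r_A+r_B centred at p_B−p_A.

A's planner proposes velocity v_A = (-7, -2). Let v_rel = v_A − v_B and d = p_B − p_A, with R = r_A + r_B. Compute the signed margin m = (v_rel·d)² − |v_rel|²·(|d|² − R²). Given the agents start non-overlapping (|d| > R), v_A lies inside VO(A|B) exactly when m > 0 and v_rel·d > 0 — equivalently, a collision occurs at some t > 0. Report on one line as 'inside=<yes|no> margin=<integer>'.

d = (-7, -10),  |d|² = 149;  R = 6+3 = 9,  c = 149−9² = 68
v_rel = (-7, -1),  |v_rel|² = 50;  v_rel·d = (-7)·(-7) + (-1)·(-10) = 59
50·t² − 118·t + 68 = 0  ⇒  m = 59² − 50·68 = 81
m = 81 > 0,  v_rel·d = 59 > 0  ⇒  inside

inside=yes margin=81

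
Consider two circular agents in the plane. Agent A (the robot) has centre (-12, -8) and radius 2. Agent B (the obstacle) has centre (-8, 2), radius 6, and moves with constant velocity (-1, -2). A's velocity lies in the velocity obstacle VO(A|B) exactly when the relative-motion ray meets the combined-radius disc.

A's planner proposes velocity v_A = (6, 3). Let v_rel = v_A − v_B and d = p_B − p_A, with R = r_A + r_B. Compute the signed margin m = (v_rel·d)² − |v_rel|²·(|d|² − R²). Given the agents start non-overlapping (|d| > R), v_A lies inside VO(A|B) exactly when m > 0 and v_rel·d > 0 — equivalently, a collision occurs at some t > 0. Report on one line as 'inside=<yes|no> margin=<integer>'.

d = (4, 10),  |d|² = 116;  R = 2+6 = 8,  c = 116−8² = 52
v_rel = (7, 5),  |v_rel|² = 74;  v_rel·d = (7)·(4) + (5)·(10) = 78
74·t² − 156·t + 52 = 0  ⇒  m = 78² − 74·52 = 2236
m = 2236 > 0,  v_rel·d = 78 > 0  ⇒  inside

inside=yes margin=2236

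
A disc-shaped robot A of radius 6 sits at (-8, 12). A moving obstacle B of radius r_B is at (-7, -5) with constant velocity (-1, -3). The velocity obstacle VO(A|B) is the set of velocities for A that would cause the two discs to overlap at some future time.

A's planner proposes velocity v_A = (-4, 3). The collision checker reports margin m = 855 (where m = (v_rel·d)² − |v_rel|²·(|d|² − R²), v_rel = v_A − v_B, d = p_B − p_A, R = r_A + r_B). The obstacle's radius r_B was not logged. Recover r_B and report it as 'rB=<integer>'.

m = 855
d = (1, -17);  v_rel = (-3, 6),  |v_rel|² = 45
v_rel×d = (-3)·(-17) − (6)·(1) = 45
since m = R²·45 − 45²:  R² = (2025 + 855) / 45 = 64
R = √64 = 8  ⇒  r_B = 8 − 6 = 2

rB=2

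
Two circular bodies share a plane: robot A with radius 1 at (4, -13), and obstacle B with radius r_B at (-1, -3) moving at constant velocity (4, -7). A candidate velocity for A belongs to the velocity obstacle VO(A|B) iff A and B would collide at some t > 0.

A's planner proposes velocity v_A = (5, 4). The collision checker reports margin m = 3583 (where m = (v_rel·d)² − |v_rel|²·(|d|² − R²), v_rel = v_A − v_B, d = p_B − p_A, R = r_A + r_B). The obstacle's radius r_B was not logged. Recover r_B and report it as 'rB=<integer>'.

m = 3583
d = (-5, 10);  v_rel = (1, 11),  |v_rel|² = 122
v_rel×d = (1)·(10) − (11)·(-5) = 65
since m = R²·122 − 65²:  R² = (4225 + 3583) / 122 = 64
R = √64 = 8  ⇒  r_B = 8 − 1 = 7

rB=7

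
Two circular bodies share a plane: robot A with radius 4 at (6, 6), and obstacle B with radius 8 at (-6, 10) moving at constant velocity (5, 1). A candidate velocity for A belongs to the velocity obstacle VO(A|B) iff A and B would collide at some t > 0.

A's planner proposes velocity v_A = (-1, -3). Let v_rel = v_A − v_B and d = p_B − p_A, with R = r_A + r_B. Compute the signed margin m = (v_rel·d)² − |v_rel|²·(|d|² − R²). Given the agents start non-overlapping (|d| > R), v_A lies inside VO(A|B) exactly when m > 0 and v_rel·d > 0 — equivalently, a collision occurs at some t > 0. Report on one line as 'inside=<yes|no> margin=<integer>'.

d = (-12, 4),  |d|² = 160;  R = 4+8 = 12,  c = 160−12² = 16
v_rel = (-6, -4),  |v_rel|² = 52;  v_rel·d = (-6)·(-12) + (-4)·(4) = 56
52·t² − 112·t + 16 = 0  ⇒  m = 56² − 52·16 = 2304
m = 2304 > 0,  v_rel·d = 56 > 0  ⇒  inside

inside=yes margin=2304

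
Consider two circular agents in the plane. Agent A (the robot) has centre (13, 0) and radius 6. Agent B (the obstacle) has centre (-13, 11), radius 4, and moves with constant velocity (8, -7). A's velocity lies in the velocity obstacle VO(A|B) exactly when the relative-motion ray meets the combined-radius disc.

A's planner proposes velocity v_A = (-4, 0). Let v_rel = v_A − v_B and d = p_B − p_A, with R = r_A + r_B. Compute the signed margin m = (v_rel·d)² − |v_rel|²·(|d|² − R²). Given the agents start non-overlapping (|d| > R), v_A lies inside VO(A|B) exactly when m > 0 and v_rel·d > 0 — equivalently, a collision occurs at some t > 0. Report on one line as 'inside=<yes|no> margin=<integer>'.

d = (-26, 11),  |d|² = 797;  R = 6+4 = 10,  c = 797−10² = 697
v_rel = (-12, 7),  |v_rel|² = 193;  v_rel·d = (-12)·(-26) + (7)·(11) = 389
193·t² − 778·t + 697 = 0  ⇒  m = 389² − 193·697 = 16800
m = 16800 > 0,  v_rel·d = 389 > 0  ⇒  inside

inside=yes margin=16800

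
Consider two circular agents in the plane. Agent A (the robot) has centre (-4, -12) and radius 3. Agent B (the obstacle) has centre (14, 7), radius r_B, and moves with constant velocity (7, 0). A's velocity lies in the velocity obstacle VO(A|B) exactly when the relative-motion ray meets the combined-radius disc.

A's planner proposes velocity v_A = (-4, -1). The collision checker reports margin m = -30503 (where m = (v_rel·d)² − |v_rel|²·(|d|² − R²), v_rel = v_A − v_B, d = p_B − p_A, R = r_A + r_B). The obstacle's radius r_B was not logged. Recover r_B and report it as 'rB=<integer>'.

m = -30503
d = (18, 19);  v_rel = (-11, -1),  |v_rel|² = 122
v_rel×d = (-11)·(19) − (-1)·(18) = -191
since m = R²·122 − (-191)²:  R² = (36481 + -30503) / 122 = 49
R = √49 = 7  ⇒  r_B = 7 − 3 = 4

rB=4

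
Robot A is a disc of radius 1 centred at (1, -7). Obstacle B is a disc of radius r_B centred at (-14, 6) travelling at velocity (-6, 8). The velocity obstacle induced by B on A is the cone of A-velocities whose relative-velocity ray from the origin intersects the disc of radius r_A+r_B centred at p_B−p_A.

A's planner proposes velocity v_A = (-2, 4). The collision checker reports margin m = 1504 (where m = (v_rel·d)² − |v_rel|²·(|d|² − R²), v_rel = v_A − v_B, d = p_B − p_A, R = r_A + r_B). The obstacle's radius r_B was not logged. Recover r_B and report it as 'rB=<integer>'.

m = 1504
d = (-15, 13);  v_rel = (4, -4),  |v_rel|² = 32
v_rel×d = (4)·(13) − (-4)·(-15) = -8
since m = R²·32 − (-8)²:  R² = (64 + 1504) / 32 = 49
R = √49 = 7  ⇒  r_B = 7 − 1 = 6

rB=6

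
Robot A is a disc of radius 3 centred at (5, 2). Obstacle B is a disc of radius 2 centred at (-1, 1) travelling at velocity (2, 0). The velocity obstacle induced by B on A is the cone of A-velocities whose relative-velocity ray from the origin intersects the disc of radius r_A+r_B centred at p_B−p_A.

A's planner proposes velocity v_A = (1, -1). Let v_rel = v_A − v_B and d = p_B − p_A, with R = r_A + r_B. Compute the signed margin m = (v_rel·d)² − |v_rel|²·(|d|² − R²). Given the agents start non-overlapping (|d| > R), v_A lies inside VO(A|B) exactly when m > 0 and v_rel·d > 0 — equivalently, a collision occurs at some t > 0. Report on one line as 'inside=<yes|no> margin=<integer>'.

d = (-6, -1),  |d|² = 37;  R = 3+2 = 5,  c = 37−5² = 12
v_rel = (-1, -1),  |v_rel|² = 2;  v_rel·d = (-1)·(-6) + (-1)·(-1) = 7
2·t² − 14·t + 12 = 0  ⇒  m = 7² − 2·12 = 25
m = 25 > 0,  v_rel·d = 7 > 0  ⇒  inside

inside=yes margin=25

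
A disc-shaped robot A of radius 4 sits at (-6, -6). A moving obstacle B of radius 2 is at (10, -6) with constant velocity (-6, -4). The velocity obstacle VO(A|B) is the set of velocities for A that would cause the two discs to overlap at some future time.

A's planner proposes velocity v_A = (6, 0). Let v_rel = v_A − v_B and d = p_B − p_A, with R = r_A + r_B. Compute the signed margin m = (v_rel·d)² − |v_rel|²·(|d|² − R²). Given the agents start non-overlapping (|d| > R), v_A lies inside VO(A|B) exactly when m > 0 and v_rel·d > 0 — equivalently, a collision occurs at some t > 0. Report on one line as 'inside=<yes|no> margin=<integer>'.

d = (16, 0),  |d|² = 256;  R = 4+2 = 6,  c = 256−6² = 220
v_rel = (12, 4),  |v_rel|² = 160;  v_rel·d = (12)·(16) + (4)·(0) = 192
160·t² − 384·t + 220 = 0  ⇒  m = 192² − 160·220 = 1664
m = 1664 > 0,  v_rel·d = 192 > 0  ⇒  inside

inside=yes margin=1664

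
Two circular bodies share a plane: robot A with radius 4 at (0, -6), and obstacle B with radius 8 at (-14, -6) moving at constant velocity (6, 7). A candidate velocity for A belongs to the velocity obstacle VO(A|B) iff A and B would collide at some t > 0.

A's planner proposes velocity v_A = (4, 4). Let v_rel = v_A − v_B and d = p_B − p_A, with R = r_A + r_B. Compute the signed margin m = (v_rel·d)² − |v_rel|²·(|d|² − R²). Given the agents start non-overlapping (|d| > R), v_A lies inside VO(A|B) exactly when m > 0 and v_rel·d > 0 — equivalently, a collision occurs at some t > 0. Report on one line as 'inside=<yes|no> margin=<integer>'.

d = (-14, 0),  |d|² = 196;  R = 4+8 = 12,  c = 196−12² = 52
v_rel = (-2, -3),  |v_rel|² = 13;  v_rel·d = (-2)·(-14) + (-3)·(0) = 28
13·t² − 56·t + 52 = 0  ⇒  m = 28² − 13·52 = 108
m = 108 > 0,  v_rel·d = 28 > 0  ⇒  inside

inside=yes margin=108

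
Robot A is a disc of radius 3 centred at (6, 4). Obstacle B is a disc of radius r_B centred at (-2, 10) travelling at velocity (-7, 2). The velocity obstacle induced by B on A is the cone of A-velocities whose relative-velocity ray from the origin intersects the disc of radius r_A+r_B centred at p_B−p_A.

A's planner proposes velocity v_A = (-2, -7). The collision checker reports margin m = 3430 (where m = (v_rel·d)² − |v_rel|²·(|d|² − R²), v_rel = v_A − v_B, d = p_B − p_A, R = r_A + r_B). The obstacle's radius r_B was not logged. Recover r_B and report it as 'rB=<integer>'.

m = 3430
d = (-8, 6);  v_rel = (5, -9),  |v_rel|² = 106
v_rel×d = (5)·(6) − (-9)·(-8) = -42
since m = R²·106 − (-42)²:  R² = (1764 + 3430) / 106 = 49
R = √49 = 7  ⇒  r_B = 7 − 3 = 4

rB=4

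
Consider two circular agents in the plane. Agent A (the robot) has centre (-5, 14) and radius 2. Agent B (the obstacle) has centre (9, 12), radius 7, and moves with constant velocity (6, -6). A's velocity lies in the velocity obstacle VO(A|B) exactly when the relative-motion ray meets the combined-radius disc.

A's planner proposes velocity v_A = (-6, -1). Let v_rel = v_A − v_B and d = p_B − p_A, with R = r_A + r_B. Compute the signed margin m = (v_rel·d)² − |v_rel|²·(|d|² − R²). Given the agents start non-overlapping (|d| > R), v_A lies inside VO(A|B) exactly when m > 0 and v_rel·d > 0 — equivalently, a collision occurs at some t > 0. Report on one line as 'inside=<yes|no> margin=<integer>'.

d = (14, -2),  |d|² = 200;  R = 2+7 = 9,  c = 200−9² = 119
v_rel = (-12, 5),  |v_rel|² = 169;  v_rel·d = (-12)·(14) + (5)·(-2) = -178
169·t² + 356·t + 119 = 0  ⇒  m = (-178)² − 169·119 = 11573
m = 11573 > 0,  v_rel·d = -178 < 0  ⇒  outside

inside=no margin=11573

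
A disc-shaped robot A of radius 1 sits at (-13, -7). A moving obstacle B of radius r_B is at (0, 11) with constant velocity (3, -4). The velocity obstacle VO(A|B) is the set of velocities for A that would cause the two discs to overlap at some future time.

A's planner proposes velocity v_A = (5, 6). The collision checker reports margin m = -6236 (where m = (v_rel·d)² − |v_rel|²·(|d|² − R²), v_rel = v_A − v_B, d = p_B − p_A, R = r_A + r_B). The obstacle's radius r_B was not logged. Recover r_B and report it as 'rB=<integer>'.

m = -6236
d = (13, 18);  v_rel = (2, 10),  |v_rel|² = 104
v_rel×d = (2)·(18) − (10)·(13) = -94
since m = R²·104 − (-94)²:  R² = (8836 + -6236) / 104 = 25
R = √25 = 5  ⇒  r_B = 5 − 1 = 4

rB=4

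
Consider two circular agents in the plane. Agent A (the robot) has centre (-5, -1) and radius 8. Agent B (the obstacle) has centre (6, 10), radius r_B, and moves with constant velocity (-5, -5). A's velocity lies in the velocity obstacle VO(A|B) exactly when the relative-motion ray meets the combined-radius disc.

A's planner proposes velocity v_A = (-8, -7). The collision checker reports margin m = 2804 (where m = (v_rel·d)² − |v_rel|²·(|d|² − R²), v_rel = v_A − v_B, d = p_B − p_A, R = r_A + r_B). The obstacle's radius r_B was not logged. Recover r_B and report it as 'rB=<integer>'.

m = 2804
d = (11, 11);  v_rel = (-3, -2),  |v_rel|² = 13
v_rel×d = (-3)·(11) − (-2)·(11) = -11
since m = R²·13 − (-11)²:  R² = (121 + 2804) / 13 = 225
R = √225 = 15  ⇒  r_B = 15 − 8 = 7

rB=7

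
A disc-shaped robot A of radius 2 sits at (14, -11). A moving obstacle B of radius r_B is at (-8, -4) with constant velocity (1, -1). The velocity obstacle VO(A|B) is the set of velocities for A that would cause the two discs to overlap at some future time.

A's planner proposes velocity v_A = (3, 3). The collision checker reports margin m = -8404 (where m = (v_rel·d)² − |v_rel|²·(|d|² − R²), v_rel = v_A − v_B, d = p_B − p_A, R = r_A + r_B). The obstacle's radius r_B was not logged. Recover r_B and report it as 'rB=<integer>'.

m = -8404
d = (-22, 7);  v_rel = (2, 4),  |v_rel|² = 20
v_rel×d = (2)·(7) − (4)·(-22) = 102
since m = R²·20 − 102²:  R² = (10404 + -8404) / 20 = 100
R = √100 = 10  ⇒  r_B = 10 − 2 = 8

rB=8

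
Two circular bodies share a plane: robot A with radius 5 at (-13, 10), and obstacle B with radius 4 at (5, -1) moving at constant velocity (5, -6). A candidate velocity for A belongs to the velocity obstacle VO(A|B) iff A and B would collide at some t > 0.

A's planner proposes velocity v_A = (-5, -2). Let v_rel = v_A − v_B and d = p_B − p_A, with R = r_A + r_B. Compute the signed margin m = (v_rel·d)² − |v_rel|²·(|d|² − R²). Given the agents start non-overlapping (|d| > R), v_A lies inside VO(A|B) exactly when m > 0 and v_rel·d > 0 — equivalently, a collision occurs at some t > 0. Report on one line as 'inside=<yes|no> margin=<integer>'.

d = (18, -11),  |d|² = 445;  R = 5+4 = 9,  c = 445−9² = 364
v_rel = (-10, 4),  |v_rel|² = 116;  v_rel·d = (-10)·(18) + (4)·(-11) = -224
116·t² + 448·t + 364 = 0  ⇒  m = (-224)² − 116·364 = 7952
m = 7952 > 0,  v_rel·d = -224 < 0  ⇒  outside

inside=no margin=7952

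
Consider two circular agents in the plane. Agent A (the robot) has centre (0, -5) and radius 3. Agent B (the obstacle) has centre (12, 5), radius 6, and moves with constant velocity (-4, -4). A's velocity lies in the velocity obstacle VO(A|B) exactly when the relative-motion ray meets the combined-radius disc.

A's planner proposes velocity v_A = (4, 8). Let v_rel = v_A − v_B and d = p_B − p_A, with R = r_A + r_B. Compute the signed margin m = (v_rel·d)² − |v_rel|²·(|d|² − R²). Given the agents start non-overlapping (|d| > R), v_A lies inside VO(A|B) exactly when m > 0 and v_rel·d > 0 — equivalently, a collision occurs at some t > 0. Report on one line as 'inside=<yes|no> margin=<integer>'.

d = (12, 10),  |d|² = 244;  R = 3+6 = 9,  c = 244−9² = 163
v_rel = (8, 12),  |v_rel|² = 208;  v_rel·d = (8)·(12) + (12)·(10) = 216
208·t² − 432·t + 163 = 0  ⇒  m = 216² − 208·163 = 12752
m = 12752 > 0,  v_rel·d = 216 > 0  ⇒  inside

inside=yes margin=12752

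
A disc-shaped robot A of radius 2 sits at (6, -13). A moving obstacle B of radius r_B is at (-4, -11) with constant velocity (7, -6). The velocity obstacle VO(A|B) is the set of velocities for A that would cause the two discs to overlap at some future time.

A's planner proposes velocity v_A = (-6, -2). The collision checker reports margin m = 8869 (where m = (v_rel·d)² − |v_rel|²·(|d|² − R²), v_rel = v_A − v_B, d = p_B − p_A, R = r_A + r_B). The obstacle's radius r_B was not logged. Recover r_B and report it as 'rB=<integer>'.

m = 8869
d = (-10, 2);  v_rel = (-13, 4),  |v_rel|² = 185
v_rel×d = (-13)·(2) − (4)·(-10) = 14
since m = R²·185 − 14²:  R² = (196 + 8869) / 185 = 49
R = √49 = 7  ⇒  r_B = 7 − 2 = 5

rB=5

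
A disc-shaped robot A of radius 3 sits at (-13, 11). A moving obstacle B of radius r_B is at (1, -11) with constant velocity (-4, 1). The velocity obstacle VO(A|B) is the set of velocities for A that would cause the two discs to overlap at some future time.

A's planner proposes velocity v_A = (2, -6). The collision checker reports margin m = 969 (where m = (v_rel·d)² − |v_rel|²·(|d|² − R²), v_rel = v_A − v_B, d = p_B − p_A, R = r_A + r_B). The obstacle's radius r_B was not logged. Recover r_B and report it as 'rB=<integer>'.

m = 969
d = (14, -22);  v_rel = (6, -7),  |v_rel|² = 85
v_rel×d = (6)·(-22) − (-7)·(14) = -34
since m = R²·85 − (-34)²:  R² = (1156 + 969) / 85 = 25
R = √25 = 5  ⇒  r_B = 5 − 3 = 2

rB=2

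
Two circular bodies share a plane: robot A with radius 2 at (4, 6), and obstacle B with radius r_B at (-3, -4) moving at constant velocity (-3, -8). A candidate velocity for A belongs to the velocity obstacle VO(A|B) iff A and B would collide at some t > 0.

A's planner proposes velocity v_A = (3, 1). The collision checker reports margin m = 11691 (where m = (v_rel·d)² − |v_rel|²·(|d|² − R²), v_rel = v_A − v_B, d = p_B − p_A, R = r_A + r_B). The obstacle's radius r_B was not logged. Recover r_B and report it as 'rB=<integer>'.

m = 11691
d = (-7, -10);  v_rel = (6, 9),  |v_rel|² = 117
v_rel×d = (6)·(-10) − (9)·(-7) = 3
since m = R²·117 − 3²:  R² = (9 + 11691) / 117 = 100
R = √100 = 10  ⇒  r_B = 10 − 2 = 8

rB=8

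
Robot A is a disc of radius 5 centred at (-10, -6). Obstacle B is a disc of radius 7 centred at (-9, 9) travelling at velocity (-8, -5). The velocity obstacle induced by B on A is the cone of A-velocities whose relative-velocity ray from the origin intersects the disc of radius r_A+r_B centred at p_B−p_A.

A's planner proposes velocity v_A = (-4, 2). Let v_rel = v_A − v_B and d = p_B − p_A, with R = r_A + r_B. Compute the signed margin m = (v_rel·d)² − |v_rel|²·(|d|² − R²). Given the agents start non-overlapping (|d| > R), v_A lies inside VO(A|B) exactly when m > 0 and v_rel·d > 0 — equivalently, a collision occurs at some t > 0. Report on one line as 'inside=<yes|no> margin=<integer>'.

d = (1, 15),  |d|² = 226;  R = 5+7 = 12,  c = 226−12² = 82
v_rel = (4, 7),  |v_rel|² = 65;  v_rel·d = (4)·(1) + (7)·(15) = 109
65·t² − 218·t + 82 = 0  ⇒  m = 109² − 65·82 = 6551
m = 6551 > 0,  v_rel·d = 109 > 0  ⇒  inside

inside=yes margin=6551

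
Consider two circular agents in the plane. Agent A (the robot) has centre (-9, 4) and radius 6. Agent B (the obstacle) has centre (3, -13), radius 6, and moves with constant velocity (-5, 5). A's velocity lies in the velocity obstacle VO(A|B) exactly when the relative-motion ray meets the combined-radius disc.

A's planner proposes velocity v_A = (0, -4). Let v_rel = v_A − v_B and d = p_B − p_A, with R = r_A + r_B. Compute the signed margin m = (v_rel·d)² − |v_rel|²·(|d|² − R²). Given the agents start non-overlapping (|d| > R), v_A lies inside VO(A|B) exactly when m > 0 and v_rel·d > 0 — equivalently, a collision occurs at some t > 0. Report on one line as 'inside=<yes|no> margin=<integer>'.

d = (12, -17),  |d|² = 433;  R = 6+6 = 12,  c = 433−12² = 289
v_rel = (5, -9),  |v_rel|² = 106;  v_rel·d = (5)·(12) + (-9)·(-17) = 213
106·t² − 426·t + 289 = 0  ⇒  m = 213² − 106·289 = 14735
m = 14735 > 0,  v_rel·d = 213 > 0  ⇒  inside

inside=yes margin=14735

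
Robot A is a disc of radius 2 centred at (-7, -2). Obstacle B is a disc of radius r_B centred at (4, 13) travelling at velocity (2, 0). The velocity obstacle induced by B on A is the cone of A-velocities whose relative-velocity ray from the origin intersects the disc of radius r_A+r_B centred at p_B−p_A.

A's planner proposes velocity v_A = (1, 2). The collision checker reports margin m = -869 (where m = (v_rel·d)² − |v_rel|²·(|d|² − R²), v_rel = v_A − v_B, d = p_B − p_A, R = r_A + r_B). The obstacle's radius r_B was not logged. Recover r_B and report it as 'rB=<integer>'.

m = -869
d = (11, 15);  v_rel = (-1, 2),  |v_rel|² = 5
v_rel×d = (-1)·(15) − (2)·(11) = -37
since m = R²·5 − (-37)²:  R² = (1369 + -869) / 5 = 100
R = √100 = 10  ⇒  r_B = 10 − 2 = 8

rB=8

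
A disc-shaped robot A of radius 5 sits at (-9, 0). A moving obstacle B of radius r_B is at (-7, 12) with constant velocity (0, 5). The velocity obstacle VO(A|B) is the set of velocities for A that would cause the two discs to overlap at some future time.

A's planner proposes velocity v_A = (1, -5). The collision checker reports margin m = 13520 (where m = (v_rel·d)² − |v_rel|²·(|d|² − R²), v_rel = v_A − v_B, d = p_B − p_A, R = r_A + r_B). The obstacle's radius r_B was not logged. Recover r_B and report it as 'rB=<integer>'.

m = 13520
d = (2, 12);  v_rel = (1, -10),  |v_rel|² = 101
v_rel×d = (1)·(12) − (-10)·(2) = 32
since m = R²·101 − 32²:  R² = (1024 + 13520) / 101 = 144
R = √144 = 12  ⇒  r_B = 12 − 5 = 7

rB=7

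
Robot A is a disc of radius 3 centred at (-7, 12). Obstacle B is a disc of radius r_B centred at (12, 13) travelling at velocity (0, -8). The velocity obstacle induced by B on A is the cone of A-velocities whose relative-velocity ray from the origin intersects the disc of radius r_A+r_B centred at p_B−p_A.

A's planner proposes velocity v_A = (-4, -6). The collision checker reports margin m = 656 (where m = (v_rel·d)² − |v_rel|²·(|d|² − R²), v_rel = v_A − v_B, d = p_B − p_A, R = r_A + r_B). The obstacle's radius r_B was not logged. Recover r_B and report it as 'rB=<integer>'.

m = 656
d = (19, 1);  v_rel = (-4, 2),  |v_rel|² = 20
v_rel×d = (-4)·(1) − (2)·(19) = -42
since m = R²·20 − (-42)²:  R² = (1764 + 656) / 20 = 121
R = √121 = 11  ⇒  r_B = 11 − 3 = 8

rB=8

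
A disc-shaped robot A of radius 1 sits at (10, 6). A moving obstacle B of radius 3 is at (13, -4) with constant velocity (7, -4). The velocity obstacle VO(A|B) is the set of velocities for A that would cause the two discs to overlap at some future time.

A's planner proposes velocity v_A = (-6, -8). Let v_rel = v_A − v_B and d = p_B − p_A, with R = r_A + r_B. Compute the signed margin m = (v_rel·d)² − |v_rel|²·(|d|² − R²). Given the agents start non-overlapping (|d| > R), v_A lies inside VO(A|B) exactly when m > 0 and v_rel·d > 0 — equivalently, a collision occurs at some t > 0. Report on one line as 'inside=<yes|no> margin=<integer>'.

d = (3, -10),  |d|² = 109;  R = 1+3 = 4,  c = 109−4² = 93
v_rel = (-13, -4),  |v_rel|² = 185;  v_rel·d = (-13)·(3) + (-4)·(-10) = 1
185·t² − 2·t + 93 = 0  ⇒  m = 1² − 185·93 = -17204
m = -17204 < 0,  v_rel·d = 1 > 0  ⇒  outside

inside=no margin=-17204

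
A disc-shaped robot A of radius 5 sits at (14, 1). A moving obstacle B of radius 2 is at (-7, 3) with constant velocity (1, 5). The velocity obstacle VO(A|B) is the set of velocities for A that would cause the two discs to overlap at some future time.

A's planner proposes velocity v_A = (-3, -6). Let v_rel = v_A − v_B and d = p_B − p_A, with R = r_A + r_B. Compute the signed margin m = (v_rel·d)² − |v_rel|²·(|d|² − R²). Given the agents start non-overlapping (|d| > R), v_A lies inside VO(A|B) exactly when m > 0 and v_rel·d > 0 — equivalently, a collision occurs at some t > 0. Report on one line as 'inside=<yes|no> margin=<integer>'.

d = (-21, 2),  |d|² = 445;  R = 5+2 = 7,  c = 445−7² = 396
v_rel = (-4, -11),  |v_rel|² = 137;  v_rel·d = (-4)·(-21) + (-11)·(2) = 62
137·t² − 124·t + 396 = 0  ⇒  m = 62² − 137·396 = -50408
m = -50408 < 0,  v_rel·d = 62 > 0  ⇒  outside

inside=no margin=-50408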